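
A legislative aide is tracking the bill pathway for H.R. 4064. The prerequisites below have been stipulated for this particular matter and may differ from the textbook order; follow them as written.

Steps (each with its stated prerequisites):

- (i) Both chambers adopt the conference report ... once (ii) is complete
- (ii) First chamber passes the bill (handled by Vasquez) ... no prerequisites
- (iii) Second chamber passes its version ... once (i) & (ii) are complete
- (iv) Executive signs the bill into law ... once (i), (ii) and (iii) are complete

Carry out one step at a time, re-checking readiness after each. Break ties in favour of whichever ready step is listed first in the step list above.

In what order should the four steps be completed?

(ii), (i), (iii), (iv)

(ii) is the only step with nothing outstanding, so it goes first.
Next only (i) has its prerequisites met → (i).
(iii) needed (i) and (ii), now all done → (iii).
(iv) needed (i), (ii) and (iii), now all done → (iv).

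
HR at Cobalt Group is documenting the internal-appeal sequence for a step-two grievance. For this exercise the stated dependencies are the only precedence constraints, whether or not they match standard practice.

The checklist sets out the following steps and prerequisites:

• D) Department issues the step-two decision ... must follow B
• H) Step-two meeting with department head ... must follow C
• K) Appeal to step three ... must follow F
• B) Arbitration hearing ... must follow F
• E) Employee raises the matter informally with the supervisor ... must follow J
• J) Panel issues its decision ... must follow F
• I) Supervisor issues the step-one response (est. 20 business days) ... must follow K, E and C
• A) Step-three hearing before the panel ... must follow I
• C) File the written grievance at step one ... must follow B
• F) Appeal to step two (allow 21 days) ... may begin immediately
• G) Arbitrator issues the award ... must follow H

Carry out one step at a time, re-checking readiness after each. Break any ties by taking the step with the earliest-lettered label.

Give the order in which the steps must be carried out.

F B C D H G J E K I A

Only F has no prerequisites, so it is first.
Now B, J and K have their prerequisites met. B has the earlier label, so B next.
C and D now also ready, so the ready set is {C, D, J, K}; C has the earlier label → C.
Now D, H, J and K have their prerequisites met. D has the earlier label, so D next.
Ready: H, J and K. H has the earlier label → H.
Ready: G, J and K. G has the earlier label → G.
J and K are both available; J has the earlier label → J.
Ready: E and K. E has the earlier label → E.
K is the only step now ready → K.
That leaves I as the only ready step → I.
A needed I, now all done → A.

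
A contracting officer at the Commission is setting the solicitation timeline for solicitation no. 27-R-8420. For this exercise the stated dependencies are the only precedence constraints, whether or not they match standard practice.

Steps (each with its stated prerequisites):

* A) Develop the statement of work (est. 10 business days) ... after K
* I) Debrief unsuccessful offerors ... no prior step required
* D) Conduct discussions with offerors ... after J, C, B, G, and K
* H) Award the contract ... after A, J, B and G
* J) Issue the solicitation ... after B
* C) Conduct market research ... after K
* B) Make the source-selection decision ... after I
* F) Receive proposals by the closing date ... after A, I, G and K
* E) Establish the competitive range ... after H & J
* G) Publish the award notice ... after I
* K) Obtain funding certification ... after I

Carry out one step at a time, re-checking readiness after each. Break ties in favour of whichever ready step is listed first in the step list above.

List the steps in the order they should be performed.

I is the only step with nothing outstanding, so it goes first.
Ready: B, G and K. B is listed earlier → B.
Ready: J, G and K. J is listed earlier → J.
Now G and K have their prerequisites met. G is listed earlier, so G next.
K is the only step now ready → K.
Now A and C have their prerequisites met. A is listed earlier, so A next.
H and F now also ready, so the ready set is {H, C, F}; H is listed earlier → H.
Now C, F and E have their prerequisites met. C is listed earlier, so C next.
D now also ready, so the ready set is {D, F, E}; D is listed earlier → D.
F and E are both available; F is listed earlier → F.
E needed H and J, now all done → E.

I, B, J, G, K, A, H, C, D, F, E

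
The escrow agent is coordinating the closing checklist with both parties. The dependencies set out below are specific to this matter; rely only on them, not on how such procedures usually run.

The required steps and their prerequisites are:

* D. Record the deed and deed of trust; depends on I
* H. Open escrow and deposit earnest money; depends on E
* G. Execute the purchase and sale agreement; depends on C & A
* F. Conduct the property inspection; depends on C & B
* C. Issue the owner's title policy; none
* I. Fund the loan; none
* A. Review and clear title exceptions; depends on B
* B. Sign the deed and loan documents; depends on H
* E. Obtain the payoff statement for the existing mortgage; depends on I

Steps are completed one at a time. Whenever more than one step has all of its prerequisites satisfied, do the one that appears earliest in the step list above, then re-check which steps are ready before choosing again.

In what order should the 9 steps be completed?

C, I, D, E, H, B, F, A, G

C and I have no prerequisites; C is listed earlier, so C is first.
Next only I has its prerequisites met → I.
Now D and E have their prerequisites met. D is listed earlier, so D next.
That leaves E as the only ready step → E.
H needed E, now all done → H.
B needed H, now all done → B.
Ready: F and A. F is listed earlier → F.
Next only A has its prerequisites met → A.
G needed C and A, now all done → G.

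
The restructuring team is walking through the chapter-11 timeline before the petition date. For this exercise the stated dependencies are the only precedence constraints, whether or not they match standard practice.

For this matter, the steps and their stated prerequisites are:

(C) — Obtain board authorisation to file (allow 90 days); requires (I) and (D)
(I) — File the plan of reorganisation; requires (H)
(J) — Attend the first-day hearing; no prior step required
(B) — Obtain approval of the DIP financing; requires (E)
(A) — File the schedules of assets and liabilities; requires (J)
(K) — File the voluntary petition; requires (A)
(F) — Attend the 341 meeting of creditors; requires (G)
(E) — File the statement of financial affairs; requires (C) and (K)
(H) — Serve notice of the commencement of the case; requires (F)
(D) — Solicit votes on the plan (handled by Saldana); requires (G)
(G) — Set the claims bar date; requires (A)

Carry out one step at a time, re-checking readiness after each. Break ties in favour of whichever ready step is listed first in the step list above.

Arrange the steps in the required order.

Only (J) has no prerequisites, so it is first.
(A) needed (J), now all done → (A).
Ready: (K) and (G). (K) is listed earlier → (K).
That leaves (G) as the only ready step → (G).
Now (F) and (D) have their prerequisites met. (F) is listed earlier, so (F) next.
Ready: (H) and (D). (H) is listed earlier → (H).
(I) now also ready, so the ready set is {(I), (D)}; (I) is listed earlier → (I).
Next only (D) has its prerequisites met → (D).
Next only (C) has its prerequisites met → (C).
That leaves (E) as the only ready step → (E).
(B) needed (E), now all done → (B).

(J), (A), (K), (G), (F), (H), (I), (D), (C), (E), (B)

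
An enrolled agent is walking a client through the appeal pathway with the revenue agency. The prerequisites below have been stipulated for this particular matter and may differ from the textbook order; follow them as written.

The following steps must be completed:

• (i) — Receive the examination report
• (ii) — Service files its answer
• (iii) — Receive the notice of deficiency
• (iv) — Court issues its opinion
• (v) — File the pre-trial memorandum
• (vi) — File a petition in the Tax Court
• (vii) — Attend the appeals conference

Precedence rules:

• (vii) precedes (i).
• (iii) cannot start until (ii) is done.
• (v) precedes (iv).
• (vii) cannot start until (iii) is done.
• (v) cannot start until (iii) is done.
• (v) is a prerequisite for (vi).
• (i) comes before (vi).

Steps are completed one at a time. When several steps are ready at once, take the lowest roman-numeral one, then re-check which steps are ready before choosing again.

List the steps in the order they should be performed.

(ii), (iii), (v), (iv), (vii), (i), (vi)

Only (ii) has no prerequisites, so it is first.
That leaves (iii) as the only ready step → (iii).
Ready: (v) and (vii). (v) has the earlier label → (v).
(iv) now also ready, so the ready set is {(iv), (vii)}; (iv) has the earlier label → (iv).
(vii) needed (iii), now all done → (vii).
Next only (i) has its prerequisites met → (i).
(vi) needed (i) and (v), now all done → (vi).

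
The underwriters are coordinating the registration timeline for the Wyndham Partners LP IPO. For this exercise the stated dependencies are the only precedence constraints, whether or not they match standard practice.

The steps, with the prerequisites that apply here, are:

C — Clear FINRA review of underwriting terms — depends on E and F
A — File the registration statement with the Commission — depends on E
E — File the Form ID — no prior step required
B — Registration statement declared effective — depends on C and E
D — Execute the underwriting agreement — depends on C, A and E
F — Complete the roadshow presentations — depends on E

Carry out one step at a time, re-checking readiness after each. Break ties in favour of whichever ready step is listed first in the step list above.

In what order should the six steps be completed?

E is the only step with nothing outstanding, so it goes first.
A and F are both available; A is listed earlier → A.
F needed E, now all done → F.
C needed E and F, now all done → C.
B and D are both available; B is listed earlier → B.
D needed C, A and E, now all done → D.

E → A → F → C → B → D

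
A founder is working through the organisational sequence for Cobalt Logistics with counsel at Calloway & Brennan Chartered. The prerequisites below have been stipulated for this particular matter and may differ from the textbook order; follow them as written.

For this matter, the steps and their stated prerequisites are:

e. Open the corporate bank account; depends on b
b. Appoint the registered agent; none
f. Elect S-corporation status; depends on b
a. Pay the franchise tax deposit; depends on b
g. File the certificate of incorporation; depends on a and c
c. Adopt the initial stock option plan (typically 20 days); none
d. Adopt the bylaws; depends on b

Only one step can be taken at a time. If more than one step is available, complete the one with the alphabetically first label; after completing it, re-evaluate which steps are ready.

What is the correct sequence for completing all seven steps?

b, a, c, d, e, f, g

b and c have no prerequisites; b has the earlier label, so b is first.
a, c, d, e and f are all available; a has the earlier label → a.
Now c, d, e and f have their prerequisites met. c has the earlier label, so c next.
g now also ready, so the ready set is {d, e, f, g}; d has the earlier label → d.
e, f and g are all available; e has the earlier label → e.
f and g are both available; f has the earlier label → f.
That leaves g as the only ready step → g.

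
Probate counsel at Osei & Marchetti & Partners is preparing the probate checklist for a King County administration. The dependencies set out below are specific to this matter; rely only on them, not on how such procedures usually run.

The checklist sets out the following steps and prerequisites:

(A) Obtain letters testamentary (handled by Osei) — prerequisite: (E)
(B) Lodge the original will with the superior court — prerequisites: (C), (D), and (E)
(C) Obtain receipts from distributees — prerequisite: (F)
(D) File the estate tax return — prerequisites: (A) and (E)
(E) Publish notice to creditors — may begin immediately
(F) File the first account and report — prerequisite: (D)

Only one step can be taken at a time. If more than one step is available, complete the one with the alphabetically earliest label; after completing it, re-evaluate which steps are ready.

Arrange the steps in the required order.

(E) → (A) → (D) → (F) → (C) → (B)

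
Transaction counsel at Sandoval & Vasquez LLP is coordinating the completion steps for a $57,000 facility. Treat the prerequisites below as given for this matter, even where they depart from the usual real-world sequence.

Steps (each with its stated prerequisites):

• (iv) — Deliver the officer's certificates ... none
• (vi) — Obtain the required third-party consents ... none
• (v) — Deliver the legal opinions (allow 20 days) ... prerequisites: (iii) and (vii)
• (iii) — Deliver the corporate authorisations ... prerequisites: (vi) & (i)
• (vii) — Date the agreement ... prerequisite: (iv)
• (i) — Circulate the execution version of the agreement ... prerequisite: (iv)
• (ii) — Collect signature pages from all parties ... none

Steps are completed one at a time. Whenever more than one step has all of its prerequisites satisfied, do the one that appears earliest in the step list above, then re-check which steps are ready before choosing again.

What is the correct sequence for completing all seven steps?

(iv), (vi) and (ii) have no prerequisites; (iv) is listed earlier, so (iv) is first.
(vi), (vii), (i) and (ii) are all available; (vi) is listed earlier → (vi).
Now (vii), (i) and (ii) have their prerequisites met. (vii) is listed earlier, so (vii) next.
Ready: (i) and (ii). (i) is listed earlier → (i).
(iii) and (ii) are both available; (iii) is listed earlier → (iii).
(v) and (ii) are both available; (v) is listed earlier → (v).
Next only (ii) has its prerequisites met → (ii).

(iv), (vi), (vii), (i), (iii), (v), (ii)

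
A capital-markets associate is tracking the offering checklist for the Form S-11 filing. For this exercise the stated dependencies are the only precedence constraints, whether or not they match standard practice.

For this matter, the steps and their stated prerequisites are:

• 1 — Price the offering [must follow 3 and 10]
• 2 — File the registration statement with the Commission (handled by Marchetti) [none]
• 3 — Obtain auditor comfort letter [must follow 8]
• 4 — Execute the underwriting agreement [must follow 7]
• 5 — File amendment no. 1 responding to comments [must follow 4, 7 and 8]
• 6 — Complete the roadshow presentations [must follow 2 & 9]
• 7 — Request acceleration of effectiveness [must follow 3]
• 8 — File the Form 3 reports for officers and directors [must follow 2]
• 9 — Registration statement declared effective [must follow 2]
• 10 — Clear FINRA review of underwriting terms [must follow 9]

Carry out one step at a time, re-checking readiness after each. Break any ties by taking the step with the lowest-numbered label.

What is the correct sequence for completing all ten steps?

2 8 3 7 4 5 9 6 10 1

2 is the only step with nothing outstanding, so it goes first.
8 and 9 are both available; 8 has the earlier label → 8.
3 now also ready, so the ready set is {3, 9}; 3 has the earlier label → 3.
7 now also ready, so the ready set is {7, 9}; 7 has the earlier label → 7.
Ready: 4 and 9. 4 has the earlier label → 4.
5 now also ready, so the ready set is {5, 9}; 5 has the earlier label → 5.
9 needed 2, now all done → 9.
6 and 10 are both available; 6 has the earlier label → 6.
10 needed 9, now all done → 10.
That leaves 1 as the only ready step → 1.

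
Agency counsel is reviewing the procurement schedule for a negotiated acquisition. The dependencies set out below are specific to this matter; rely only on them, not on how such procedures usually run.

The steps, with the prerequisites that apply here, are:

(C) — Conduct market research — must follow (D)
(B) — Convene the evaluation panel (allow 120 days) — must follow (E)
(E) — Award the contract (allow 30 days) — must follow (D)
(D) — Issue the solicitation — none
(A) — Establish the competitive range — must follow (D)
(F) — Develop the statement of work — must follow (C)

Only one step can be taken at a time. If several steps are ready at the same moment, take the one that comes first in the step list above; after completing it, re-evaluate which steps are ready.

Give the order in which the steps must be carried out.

(D) → (C) → (E) → (B) → (A) → (F)

(D) has no prerequisites → (D) first.
(C), (E) and (A) are all available; (C) is listed earlier → (C).
(F) now also ready, so the ready set is {(E), (A), (F)}; (E) is listed earlier → (E).
(B) now also ready, so the ready set is {(B), (A), (F)}; (B) is listed earlier → (B).
Ready: (A) and (F). (A) is listed earlier → (A).
That leaves (F) as the only ready step → (F).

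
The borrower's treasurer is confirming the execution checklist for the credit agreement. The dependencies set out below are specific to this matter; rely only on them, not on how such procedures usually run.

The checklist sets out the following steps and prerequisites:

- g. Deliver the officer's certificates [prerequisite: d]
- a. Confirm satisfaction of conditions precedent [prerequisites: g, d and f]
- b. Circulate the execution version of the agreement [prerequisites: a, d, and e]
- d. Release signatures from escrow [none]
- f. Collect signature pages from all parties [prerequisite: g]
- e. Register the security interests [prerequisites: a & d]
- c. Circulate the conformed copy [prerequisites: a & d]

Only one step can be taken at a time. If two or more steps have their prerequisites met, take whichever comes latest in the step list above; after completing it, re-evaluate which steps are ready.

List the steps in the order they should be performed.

d g f a c e b

Only d has no prerequisites, so it is first.
Next only g has its prerequisites met → g.
f needed g, now all done → f.
That leaves a as the only ready step → a.
c and e are both available; c is listed later → c.
e needed d and a, now all done → e.
Next only b has its prerequisites met → b.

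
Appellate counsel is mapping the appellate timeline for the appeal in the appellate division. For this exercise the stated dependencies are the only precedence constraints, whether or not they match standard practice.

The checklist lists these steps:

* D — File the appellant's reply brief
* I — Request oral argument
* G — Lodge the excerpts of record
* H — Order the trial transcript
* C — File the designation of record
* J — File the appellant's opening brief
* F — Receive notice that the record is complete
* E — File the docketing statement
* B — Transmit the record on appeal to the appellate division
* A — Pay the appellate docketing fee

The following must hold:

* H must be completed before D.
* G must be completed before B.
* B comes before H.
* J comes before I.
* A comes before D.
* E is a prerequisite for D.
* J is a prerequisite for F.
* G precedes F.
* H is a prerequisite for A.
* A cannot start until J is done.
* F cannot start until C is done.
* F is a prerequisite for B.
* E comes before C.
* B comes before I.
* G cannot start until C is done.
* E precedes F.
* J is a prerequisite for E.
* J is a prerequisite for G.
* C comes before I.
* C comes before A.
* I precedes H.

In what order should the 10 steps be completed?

Only J has no prerequisites, so it is first.
E needed J, now all done → E.
C needed E, now all done → C.
Next only G has its prerequisites met → G.
Next only F has its prerequisites met → F.
That leaves B as the only ready step → B.
That leaves I as the only ready step → I.
H needed I and B, now all done → H.
A needed H, C and J, now all done → A.
Next only D has its prerequisites met → D.

J E C G F B I H A D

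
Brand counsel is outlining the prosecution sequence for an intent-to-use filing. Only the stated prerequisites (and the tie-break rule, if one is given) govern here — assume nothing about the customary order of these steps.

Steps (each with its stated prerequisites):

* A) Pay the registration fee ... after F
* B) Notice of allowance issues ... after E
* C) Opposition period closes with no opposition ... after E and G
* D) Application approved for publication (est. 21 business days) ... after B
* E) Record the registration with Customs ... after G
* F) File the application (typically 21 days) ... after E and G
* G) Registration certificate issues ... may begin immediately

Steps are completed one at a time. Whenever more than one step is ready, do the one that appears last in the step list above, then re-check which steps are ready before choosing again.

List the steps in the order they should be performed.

G, E, F, C, B, D, A

G is the only step with nothing outstanding, so it goes first.
Next only E has its prerequisites met → E.
F, C and B are all available; F is listed later → F.
A now also ready, so the ready set is {C, B, A}; C is listed later → C.
Ready: B and A. B is listed later → B.
D and A are both available; D is listed later → D.
That leaves A as the only ready step → A.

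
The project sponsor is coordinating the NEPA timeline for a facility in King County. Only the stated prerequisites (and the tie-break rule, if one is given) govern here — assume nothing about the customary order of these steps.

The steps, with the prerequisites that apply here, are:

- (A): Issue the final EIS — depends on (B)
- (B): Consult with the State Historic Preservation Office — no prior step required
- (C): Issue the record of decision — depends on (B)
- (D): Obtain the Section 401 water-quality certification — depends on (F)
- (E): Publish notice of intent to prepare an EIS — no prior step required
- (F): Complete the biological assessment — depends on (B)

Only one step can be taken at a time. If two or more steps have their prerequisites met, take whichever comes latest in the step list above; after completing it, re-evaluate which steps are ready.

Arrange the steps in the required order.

(E) → (B) → (F) → (D) → (C) → (A)

Nothing is required for (E) and (B). (E) is listed later → (E) first.
Next only (B) has its prerequisites met → (B).
Ready: (F), (C) and (A). (F) is listed later → (F).
(D) now also ready, so the ready set is {(D), (C), (A)}; (D) is listed later → (D).
(C) and (A) are both available; (C) is listed later → (C).
(A) is the only step now ready → (A).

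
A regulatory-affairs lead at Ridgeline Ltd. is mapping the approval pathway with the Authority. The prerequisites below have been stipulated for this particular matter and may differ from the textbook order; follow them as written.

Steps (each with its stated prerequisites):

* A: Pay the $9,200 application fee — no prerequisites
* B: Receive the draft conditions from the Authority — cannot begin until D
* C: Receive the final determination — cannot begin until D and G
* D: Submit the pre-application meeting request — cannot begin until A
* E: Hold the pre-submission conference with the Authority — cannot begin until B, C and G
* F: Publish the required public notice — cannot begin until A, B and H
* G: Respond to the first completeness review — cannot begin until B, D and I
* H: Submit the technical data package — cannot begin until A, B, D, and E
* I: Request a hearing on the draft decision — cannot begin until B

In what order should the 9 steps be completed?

Only A has no prerequisites, so it is first.
D is the only step now ready → D.
Next only B has its prerequisites met → B.
I needed B, now all done → I.
G needed B, D and I, now all done → G.
C needed D and G, now all done → C.
E is the only step now ready → E.
Next only H has its prerequisites met → H.
Next only F has its prerequisites met → F.

A D B I G C E H F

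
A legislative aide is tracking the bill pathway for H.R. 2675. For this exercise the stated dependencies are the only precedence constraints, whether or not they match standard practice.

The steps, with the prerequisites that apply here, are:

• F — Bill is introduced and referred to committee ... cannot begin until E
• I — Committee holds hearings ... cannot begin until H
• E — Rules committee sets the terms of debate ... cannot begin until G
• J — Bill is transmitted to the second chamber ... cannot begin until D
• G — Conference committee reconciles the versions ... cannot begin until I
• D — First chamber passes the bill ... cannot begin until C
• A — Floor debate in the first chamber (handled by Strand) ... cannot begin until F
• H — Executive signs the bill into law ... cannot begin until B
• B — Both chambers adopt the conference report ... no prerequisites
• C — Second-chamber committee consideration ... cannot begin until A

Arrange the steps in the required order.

Only B has no prerequisites, so it is first.
H needed B, now all done → H.
That leaves I as the only ready step → I.
G is the only step now ready → G.
E needed G, now all done → E.
F needed E, now all done → F.
A needed F, now all done → A.
Next only C has its prerequisites met → C.
That leaves D as the only ready step → D.
That leaves J as the only ready step → J.

B, H, I, G, E, F, A, C, D, J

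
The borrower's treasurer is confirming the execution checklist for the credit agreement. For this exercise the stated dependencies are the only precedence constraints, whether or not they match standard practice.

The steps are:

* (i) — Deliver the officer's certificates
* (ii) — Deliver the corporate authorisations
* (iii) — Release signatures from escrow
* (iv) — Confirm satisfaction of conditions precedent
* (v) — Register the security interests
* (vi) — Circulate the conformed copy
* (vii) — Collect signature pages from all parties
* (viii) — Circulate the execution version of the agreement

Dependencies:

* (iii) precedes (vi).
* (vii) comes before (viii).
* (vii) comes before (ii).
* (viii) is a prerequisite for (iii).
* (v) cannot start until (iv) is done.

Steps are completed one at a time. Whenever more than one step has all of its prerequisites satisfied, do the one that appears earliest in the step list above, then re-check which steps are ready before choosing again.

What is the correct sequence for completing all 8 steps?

(i) → (iv) → (v) → (vii) → (ii) → (viii) → (iii) → (vi)

(i), (iv) and (vii) have no prerequisites; (i) is listed earlier, so (i) is first.
Now (iv) and (vii) have their prerequisites met. (iv) is listed earlier, so (iv) next.
Now (v) and (vii) have their prerequisites met. (v) is listed earlier, so (v) next.
Next only (vii) has its prerequisites met → (vii).
Ready: (ii) and (viii). (ii) is listed earlier → (ii).
(viii) is the only step now ready → (viii).
That leaves (iii) as the only ready step → (iii).
(vi) needed (iii), now all done → (vi).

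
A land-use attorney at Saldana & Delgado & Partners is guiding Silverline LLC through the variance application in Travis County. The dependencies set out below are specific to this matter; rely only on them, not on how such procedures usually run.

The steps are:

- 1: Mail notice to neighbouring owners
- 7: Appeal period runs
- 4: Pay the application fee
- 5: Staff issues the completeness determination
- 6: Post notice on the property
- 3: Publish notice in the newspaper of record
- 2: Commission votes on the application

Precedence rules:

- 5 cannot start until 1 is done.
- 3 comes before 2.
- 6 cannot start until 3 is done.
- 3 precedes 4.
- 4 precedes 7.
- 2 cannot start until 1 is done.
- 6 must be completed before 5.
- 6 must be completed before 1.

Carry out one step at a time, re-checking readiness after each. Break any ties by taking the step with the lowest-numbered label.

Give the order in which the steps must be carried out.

3 is the only step with nothing outstanding, so it goes first.
Now 4 and 6 have their prerequisites met. 4 has the earlier label, so 4 next.
7 now also ready, so the ready set is {6, 7}; 6 has the earlier label → 6.
Ready: 1 and 7. 1 has the earlier label → 1.
2 and 5 now also ready, so the ready set is {2, 5, 7}; 2 has the earlier label → 2.
Ready: 5 and 7. 5 has the earlier label → 5.
That leaves 7 as the only ready step → 7.

3 4 6 1 2 5 7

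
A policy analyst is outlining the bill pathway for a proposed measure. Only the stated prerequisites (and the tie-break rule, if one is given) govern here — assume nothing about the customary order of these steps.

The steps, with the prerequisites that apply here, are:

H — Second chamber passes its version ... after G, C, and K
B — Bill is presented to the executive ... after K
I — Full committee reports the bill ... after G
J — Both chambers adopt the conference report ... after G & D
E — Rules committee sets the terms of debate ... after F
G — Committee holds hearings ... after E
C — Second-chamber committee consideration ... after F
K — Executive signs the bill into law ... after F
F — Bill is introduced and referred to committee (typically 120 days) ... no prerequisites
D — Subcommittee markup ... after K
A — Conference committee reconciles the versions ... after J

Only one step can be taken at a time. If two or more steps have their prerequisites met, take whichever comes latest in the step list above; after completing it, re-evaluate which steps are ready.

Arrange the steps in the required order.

F K D C E G J A I B H

F is the only step with nothing outstanding, so it goes first.
Now K, C and E have their prerequisites met. K is listed later, so K next.
D and B now also ready, so the ready set is {D, C, E, B}; D is listed later → D.
Now C, E and B have their prerequisites met. C is listed later, so C next.
Now E and B have their prerequisites met. E is listed later, so E next.
G now also ready, so the ready set is {G, B}; G is listed later → G.
J, I and H now also ready, so the ready set is {J, I, B, H}; J is listed later → J.
A now also ready, so the ready set is {A, I, B, H}; A is listed later → A.
Ready: I, B and H. I is listed later → I.
Ready: B and H. B is listed later → B.
Next only H has its prerequisites met → H.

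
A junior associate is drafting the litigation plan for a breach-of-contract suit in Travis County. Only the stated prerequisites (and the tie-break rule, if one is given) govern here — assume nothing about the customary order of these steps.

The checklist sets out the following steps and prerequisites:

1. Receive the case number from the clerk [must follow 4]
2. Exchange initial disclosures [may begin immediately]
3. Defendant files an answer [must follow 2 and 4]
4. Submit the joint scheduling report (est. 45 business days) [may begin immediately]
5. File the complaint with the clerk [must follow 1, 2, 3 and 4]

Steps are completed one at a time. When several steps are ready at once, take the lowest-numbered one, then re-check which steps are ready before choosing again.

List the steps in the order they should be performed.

2, 4, 1, 3, 5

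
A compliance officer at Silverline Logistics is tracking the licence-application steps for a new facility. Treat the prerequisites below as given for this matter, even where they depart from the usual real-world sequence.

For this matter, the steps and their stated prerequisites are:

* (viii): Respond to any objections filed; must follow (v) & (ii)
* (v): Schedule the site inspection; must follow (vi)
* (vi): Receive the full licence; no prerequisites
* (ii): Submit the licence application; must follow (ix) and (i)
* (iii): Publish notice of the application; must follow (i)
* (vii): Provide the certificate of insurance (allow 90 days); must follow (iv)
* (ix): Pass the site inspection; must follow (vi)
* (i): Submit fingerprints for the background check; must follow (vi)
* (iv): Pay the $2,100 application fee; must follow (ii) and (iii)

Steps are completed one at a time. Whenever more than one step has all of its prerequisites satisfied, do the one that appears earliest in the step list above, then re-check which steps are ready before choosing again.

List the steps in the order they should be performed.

(vi), (v), (ix), (i), (ii), (viii), (iii), (iv), (vii)

Only (vi) has no prerequisites, so it is first.
Ready: (v), (ix) and (i). (v) is listed earlier → (v).
Ready: (ix) and (i). (ix) is listed earlier → (ix).
(i) is the only step now ready → (i).
Ready: (ii) and (iii). (ii) is listed earlier → (ii).
Ready: (viii) and (iii). (viii) is listed earlier → (viii).
That leaves (iii) as the only ready step → (iii).
(iv) needed (ii) and (iii), now all done → (iv).
Next only (vii) has its prerequisites met → (vii).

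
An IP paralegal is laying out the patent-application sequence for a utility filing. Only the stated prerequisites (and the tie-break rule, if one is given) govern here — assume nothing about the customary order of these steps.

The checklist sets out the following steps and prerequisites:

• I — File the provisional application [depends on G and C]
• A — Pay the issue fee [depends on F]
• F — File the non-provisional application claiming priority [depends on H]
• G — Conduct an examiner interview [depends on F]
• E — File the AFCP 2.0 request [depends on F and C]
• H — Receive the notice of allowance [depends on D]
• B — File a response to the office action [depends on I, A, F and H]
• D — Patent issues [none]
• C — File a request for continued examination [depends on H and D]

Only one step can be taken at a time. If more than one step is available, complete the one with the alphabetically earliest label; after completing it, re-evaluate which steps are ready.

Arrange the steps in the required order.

Only D has no prerequisites, so it is first.
H is the only step now ready → H.
Now C and F have their prerequisites met. C has the earlier label, so C next.
F is the only step now ready → F.
Ready: A, E and G. A has the earlier label → A.
Now E and G have their prerequisites met. E has the earlier label, so E next.
Next only G has its prerequisites met → G.
That leaves I as the only ready step → I.
B is the only step now ready → B.

D → H → C → F → A → E → G → I → B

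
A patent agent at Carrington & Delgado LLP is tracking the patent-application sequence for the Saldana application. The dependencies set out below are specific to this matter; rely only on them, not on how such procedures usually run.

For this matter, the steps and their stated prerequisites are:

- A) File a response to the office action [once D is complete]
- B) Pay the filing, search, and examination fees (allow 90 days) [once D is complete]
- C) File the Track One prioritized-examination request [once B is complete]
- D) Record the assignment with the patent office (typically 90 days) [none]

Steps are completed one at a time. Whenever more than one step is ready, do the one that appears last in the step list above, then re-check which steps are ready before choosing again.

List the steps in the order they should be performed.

D has no prerequisites → D first.
B and A are both available; B is listed later → B.
C and A are both available; C is listed later → C.
A needed D, now all done → A.

D B C A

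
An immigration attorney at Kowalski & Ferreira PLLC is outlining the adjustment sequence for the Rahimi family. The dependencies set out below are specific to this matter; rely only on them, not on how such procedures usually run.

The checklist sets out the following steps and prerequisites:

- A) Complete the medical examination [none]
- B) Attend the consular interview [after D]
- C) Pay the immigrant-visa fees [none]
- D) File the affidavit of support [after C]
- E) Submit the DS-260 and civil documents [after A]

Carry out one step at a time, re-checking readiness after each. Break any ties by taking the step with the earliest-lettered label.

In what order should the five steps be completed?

A C D B E

Nothing is required for A and C. A has the earlier label → A first.
E now also ready, so the ready set is {C, E}; C has the earlier label → C.
D and E are both available; D has the earlier label → D.
B and E are both available; B has the earlier label → B.
E is the only step now ready → E.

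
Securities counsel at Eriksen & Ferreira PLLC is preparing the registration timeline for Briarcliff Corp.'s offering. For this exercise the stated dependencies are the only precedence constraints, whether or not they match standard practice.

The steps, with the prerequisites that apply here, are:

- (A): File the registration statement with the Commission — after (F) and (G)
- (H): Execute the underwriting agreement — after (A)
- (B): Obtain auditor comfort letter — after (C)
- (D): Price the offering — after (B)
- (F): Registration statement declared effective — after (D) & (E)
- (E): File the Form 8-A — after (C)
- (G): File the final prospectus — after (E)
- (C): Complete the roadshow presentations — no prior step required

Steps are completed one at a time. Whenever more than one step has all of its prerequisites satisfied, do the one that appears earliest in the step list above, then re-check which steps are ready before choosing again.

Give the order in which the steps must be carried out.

(C), (B), (D), (E), (F), (G), (A), (H)

(C) is the only step with nothing outstanding, so it goes first.
(B) and (E) are both available; (B) is listed earlier → (B).
(D) and (E) are both available; (D) is listed earlier → (D).
(E) needed (C), now all done → (E).
Ready: (F) and (G). (F) is listed earlier → (F).
That leaves (G) as the only ready step → (G).
Next only (A) has its prerequisites met → (A).
That leaves (H) as the only ready step → (H).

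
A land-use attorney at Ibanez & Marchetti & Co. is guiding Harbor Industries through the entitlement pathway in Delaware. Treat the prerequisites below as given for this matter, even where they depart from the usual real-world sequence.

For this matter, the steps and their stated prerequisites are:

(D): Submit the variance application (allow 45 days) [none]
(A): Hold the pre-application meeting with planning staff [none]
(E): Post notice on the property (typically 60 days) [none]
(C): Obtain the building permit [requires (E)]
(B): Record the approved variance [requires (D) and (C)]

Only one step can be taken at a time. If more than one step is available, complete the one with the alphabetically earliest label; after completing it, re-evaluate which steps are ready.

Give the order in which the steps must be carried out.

(A), (D) and (E) have no prerequisites; (A) has the earlier label, so (A) is first.
Now (D) and (E) have their prerequisites met. (D) has the earlier label, so (D) next.
(E) is the only step now ready → (E).
(C) needed (E), now all done → (C).
That leaves (B) as the only ready step → (B).

(A), (D), (E), (C), (B)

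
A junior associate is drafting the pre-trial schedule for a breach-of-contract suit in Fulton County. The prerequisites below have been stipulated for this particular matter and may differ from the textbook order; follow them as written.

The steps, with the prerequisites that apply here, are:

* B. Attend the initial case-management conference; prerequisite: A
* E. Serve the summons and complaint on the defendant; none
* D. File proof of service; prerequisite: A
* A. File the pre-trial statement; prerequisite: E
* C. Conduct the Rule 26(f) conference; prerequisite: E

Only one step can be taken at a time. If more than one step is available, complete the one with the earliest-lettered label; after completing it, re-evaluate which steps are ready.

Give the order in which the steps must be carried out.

E → A → B → C → D

E has no prerequisites → E first.
Ready: A and C. A has the earlier label → A.
B and D now also ready, so the ready set is {B, C, D}; B has the earlier label → B.
C and D are both available; C has the earlier label → C.
D needed A, now all done → D.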